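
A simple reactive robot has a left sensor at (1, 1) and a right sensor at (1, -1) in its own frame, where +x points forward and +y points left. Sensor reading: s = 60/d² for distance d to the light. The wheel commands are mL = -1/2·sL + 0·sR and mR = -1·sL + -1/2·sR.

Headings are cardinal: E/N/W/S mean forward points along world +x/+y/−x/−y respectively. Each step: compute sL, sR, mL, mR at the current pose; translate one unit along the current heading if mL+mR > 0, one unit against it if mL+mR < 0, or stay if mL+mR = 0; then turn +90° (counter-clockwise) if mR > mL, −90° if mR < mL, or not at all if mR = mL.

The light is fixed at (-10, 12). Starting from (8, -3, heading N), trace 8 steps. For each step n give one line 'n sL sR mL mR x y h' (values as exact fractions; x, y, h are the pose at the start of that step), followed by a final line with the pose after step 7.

0 12/97 60/557 -6/97 -9594/54029 8 -3 N
1 30/293 6/65 -15/293 -2829/19045 8 -4 E
2 60/613 12/109 -30/613 -10218/66817 7 -4 S
3 15/128 15/113 -15/256 -2655/14464 7 -3 W
4 12/97 60/557 -6/97 -9594/54029 8 -3 N
5 30/293 6/65 -15/293 -2829/19045 8 -4 E
6 60/613 12/109 -30/613 -10218/66817 7 -4 S
7 15/128 15/113 -15/256 -2655/14464 7 -3 W
final 8 -3 N

n=0: pose=(8,-3,N); sL=12/97, sR=60/557; mL=-6/97, mR=-9594/54029; mL+mR=-12936/54029 → advance -1; mR−mL=-6252/54029 → turn -1·90°
n=1: pose=(8,-4,E); sL=30/293, sR=6/65; mL=-15/293, mR=-2829/19045; mL+mR=-3804/19045 → advance -1; mR−mL=-1854/19045 → turn -1·90°
n=2: pose=(7,-4,S); sL=60/613, sR=12/109; mL=-30/613, mR=-10218/66817; mL+mR=-13488/66817 → advance -1; mR−mL=-6948/66817 → turn -1·90°
n=3: pose=(7,-3,W); sL=15/128, sR=15/113; mL=-15/256, mR=-2655/14464; mL+mR=-7005/28928 → advance -1; mR−mL=-3615/28928 → turn -1·90°
n=4: pose=(8,-3,N); sL=12/97, sR=60/557; mL=-6/97, mR=-9594/54029; mL+mR=-12936/54029 → advance -1; mR−mL=-6252/54029 → turn -1·90°
n=5: pose=(8,-4,E); sL=30/293, sR=6/65; mL=-15/293, mR=-2829/19045; mL+mR=-3804/19045 → advance -1; mR−mL=-1854/19045 → turn -1·90°
n=6: pose=(7,-4,S); sL=60/613, sR=12/109; mL=-30/613, mR=-10218/66817; mL+mR=-13488/66817 → advance -1; mR−mL=-6948/66817 → turn -1·90°
n=7: pose=(7,-3,W); sL=15/128, sR=15/113; mL=-15/256, mR=-2655/14464; mL+mR=-7005/28928 → advance -1; mR−mL=-3615/28928 → turn -1·90°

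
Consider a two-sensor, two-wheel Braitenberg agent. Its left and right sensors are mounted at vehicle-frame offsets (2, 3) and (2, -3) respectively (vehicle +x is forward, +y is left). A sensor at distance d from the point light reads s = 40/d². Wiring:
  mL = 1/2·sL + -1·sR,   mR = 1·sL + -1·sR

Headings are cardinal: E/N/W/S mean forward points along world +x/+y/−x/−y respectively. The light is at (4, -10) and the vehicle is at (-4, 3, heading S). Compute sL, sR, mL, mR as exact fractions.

20/73 20/121 -250/8833 960/8833

left sensor world pos  = (-1, 1); dL² = 146
right sensor world pos = (-7, 1); dR² = 242
sL = 40/146 = 20/73
sR = 40/242 = 20/121
mL = 1/2·sL + -1·sR = -250/8833
mR = 1·sL + -1·sR = 960/8833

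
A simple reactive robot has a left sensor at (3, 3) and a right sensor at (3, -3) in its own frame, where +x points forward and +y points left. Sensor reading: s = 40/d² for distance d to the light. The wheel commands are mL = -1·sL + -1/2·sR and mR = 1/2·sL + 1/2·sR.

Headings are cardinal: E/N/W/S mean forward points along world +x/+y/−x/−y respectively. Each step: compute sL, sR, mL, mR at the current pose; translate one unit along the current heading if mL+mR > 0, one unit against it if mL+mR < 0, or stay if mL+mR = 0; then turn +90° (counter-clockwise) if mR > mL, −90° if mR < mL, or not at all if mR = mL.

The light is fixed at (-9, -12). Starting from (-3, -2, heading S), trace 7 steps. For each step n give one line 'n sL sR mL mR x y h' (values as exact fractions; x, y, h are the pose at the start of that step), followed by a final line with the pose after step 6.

0 4/13 20/29 -246/377 188/377 -3 -2 S
1 40/277 8/29 -2268/8033 1688/8033 -3 -1 E
2 1/5 2/13 -18/65 23/130 -4 -1 N
3 40/53 40/173 -7980/9169 4520/9169 -4 -2 W
4 4/13 20/29 -246/377 188/377 -3 -2 S
5 40/277 8/29 -2268/8033 1688/8033 -3 -1 E
6 1/5 2/13 -18/65 23/130 -4 -1 N
final -4 -2 W

n=0: pose=(-3,-2,S); sL=4/13, sR=20/29; mL=-246/377, mR=188/377; mL+mR=-2/13 → advance -1; mR−mL=434/377 → turn +1·90°
n=1: pose=(-3,-1,E); sL=40/277, sR=8/29; mL=-2268/8033, mR=1688/8033; mL+mR=-20/277 → advance -1; mR−mL=3956/8033 → turn +1·90°
n=2: pose=(-4,-1,N); sL=1/5, sR=2/13; mL=-18/65, mR=23/130; mL+mR=-1/10 → advance -1; mR−mL=59/130 → turn +1·90°
n=3: pose=(-4,-2,W); sL=40/53, sR=40/173; mL=-7980/9169, mR=4520/9169; mL+mR=-20/53 → advance -1; mR−mL=12500/9169 → turn +1·90°
n=4: pose=(-3,-2,S); sL=4/13, sR=20/29; mL=-246/377, mR=188/377; mL+mR=-2/13 → advance -1; mR−mL=434/377 → turn +1·90°
n=5: pose=(-3,-1,E); sL=40/277, sR=8/29; mL=-2268/8033, mR=1688/8033; mL+mR=-20/277 → advance -1; mR−mL=3956/8033 → turn +1·90°
n=6: pose=(-4,-1,N); sL=1/5, sR=2/13; mL=-18/65, mR=23/130; mL+mR=-1/10 → advance -1; mR−mL=59/130 → turn +1·90°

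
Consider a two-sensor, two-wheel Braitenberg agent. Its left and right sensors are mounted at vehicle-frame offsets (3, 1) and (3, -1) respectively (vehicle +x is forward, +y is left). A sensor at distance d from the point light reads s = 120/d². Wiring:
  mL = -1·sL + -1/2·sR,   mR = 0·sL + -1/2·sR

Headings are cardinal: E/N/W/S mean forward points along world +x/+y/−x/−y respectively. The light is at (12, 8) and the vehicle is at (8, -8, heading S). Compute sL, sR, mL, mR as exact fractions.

12/37 60/193 -3426/7141 -30/193

left sensor world pos  = (9, -11); dL² = 370
right sensor world pos = (7, -11); dR² = 386
sL = 120/370 = 12/37
sR = 120/386 = 60/193
mL = -1·sL + -1/2·sR = -3426/7141
mR = 0·sL + -1/2·sR = -30/193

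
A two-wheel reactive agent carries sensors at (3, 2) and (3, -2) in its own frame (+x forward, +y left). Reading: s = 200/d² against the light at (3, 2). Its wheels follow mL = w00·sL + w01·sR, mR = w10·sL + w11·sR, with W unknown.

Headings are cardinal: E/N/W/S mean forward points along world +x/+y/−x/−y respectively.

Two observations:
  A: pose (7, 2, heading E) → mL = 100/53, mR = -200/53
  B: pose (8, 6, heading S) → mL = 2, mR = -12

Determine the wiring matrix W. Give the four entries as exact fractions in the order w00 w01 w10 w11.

obs A: pose=(7,2,E) → sL=200/53, sR=200/53, mL=100/53, mR=-200/53
obs B: pose=(8,6,S) → sL=4, sR=20, mL=2, mR=-12
sensor matrix S = [[200/53, 200/53], [4, 20]]; det S = 3200/53
solve [mL_A; mL_B] = S·[w00; w01] and [mR_A; mR_B] = S·[w10; w11]:
  w00 = 1/2, w01 = 0, w10 = -1/2, w11 = -1/2

1/2 0 -1/2 -1/2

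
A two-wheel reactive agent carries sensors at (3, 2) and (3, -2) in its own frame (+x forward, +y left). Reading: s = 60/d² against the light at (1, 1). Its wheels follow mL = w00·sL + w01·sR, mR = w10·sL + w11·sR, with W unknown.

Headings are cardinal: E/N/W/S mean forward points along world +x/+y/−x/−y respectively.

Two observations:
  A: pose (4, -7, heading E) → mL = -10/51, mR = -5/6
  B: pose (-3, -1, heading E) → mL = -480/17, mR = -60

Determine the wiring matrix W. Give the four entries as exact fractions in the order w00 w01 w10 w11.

obs A: pose=(4,-7,E) → sL=5/6, sR=15/34, mL=-10/51, mR=-5/6
obs B: pose=(-3,-1,E) → sL=60, sR=60/17, mL=-480/17, mR=-60
sensor matrix S = [[5/6, 15/34], [60, 60/17]]; det S = -400/17
solve [mL_A; mL_B] = S·[w00; w01] and [mR_A; mR_B] = S·[w10; w11]:
  w00 = -1/2, w01 = 1/2, w10 = -1, w11 = 0

-1/2 1/2 -1 0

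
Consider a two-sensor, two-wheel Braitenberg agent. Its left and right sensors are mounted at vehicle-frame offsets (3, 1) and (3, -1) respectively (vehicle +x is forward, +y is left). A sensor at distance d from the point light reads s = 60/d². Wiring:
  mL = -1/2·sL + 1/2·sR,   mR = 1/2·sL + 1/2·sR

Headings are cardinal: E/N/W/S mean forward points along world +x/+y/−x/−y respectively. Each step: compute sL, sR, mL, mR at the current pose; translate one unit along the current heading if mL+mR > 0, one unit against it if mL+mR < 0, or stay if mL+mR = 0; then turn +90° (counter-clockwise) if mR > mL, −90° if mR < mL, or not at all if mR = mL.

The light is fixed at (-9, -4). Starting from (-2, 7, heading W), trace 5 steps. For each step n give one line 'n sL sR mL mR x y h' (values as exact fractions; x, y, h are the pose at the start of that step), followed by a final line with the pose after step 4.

n=0: pose=(-2,7,W); sL=15/29, sR=3/8; mL=-33/464, mR=207/464; mL+mR=3/8 → advance +1; mR−mL=15/29 → turn +1·90°
n=1: pose=(-3,7,S); sL=60/113, sR=60/89; mL=720/10057, mR=6060/10057; mL+mR=60/89 → advance +1; mR−mL=60/113 → turn +1·90°
n=2: pose=(-3,6,E); sL=30/101, sR=10/27; mL=100/2727, mR=910/2727; mL+mR=10/27 → advance +1; mR−mL=30/101 → turn +1·90°
n=3: pose=(-2,6,N); sL=12/41, sR=60/233; mL=-168/9553, mR=2628/9553; mL+mR=60/233 → advance +1; mR−mL=12/41 → turn +1·90°
n=4: pose=(-2,7,W); sL=15/29, sR=3/8; mL=-33/464, mR=207/464; mL+mR=3/8 → advance +1; mR−mL=15/29 → turn +1·90°

0 15/29 3/8 -33/464 207/464 -2 7 W
1 60/113 60/89 720/10057 6060/10057 -3 7 S
2 30/101 10/27 100/2727 910/2727 -3 6 E
3 12/41 60/233 -168/9553 2628/9553 -2 6 N
4 15/29 3/8 -33/464 207/464 -2 7 W
final -3 7 S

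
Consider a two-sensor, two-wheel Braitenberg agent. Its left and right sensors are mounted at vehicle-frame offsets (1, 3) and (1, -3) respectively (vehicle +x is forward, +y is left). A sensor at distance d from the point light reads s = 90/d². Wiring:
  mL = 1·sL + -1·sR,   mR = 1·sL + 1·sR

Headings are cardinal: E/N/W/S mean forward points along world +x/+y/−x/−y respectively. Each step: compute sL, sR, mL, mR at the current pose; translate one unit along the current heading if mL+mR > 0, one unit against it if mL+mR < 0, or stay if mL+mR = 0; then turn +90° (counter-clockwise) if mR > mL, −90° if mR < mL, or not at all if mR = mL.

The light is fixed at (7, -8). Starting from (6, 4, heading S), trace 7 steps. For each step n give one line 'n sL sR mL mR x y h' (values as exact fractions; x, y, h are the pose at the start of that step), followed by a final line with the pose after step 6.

n=0: pose=(6,4,S); sL=18/25, sR=90/137; mL=216/3425, mR=4716/3425; mL+mR=36/25 → advance +1; mR−mL=180/137 → turn +1·90°
n=1: pose=(6,3,E); sL=45/98, sR=45/32; mL=-1485/1568, mR=2925/1568; mL+mR=45/49 → advance +1; mR−mL=45/16 → turn +1·90°
n=2: pose=(7,3,N); sL=10/17, sR=10/17; mL=0, mR=20/17; mL+mR=20/17 → advance +1; mR−mL=20/17 → turn +1·90°
n=3: pose=(7,4,W); sL=45/41, sR=45/113; mL=3240/4633, mR=6930/4633; mL+mR=90/41 → advance +1; mR−mL=90/113 → turn +1·90°
n=4: pose=(6,4,S); sL=18/25, sR=90/137; mL=216/3425, mR=4716/3425; mL+mR=36/25 → advance +1; mR−mL=180/137 → turn +1·90°
n=5: pose=(6,3,E); sL=45/98, sR=45/32; mL=-1485/1568, mR=2925/1568; mL+mR=45/49 → advance +1; mR−mL=45/16 → turn +1·90°
n=6: pose=(7,3,N); sL=10/17, sR=10/17; mL=0, mR=20/17; mL+mR=20/17 → advance +1; mR−mL=20/17 → turn +1·90°

0 18/25 90/137 216/3425 4716/3425 6 4 S
1 45/98 45/32 -1485/1568 2925/1568 6 3 E
2 10/17 10/17 0 20/17 7 3 N
3 45/41 45/113 3240/4633 6930/4633 7 4 W
4 18/25 90/137 216/3425 4716/3425 6 4 S
5 45/98 45/32 -1485/1568 2925/1568 6 3 E
6 10/17 10/17 0 20/17 7 3 N
final 7 4 W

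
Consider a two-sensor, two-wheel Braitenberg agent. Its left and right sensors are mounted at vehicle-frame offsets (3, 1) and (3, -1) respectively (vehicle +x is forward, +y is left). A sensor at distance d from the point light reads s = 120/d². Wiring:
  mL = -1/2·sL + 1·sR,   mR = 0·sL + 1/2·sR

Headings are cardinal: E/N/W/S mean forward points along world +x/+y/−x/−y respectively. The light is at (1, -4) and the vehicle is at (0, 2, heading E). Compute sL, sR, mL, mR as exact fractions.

120/53 120/29 4620/1537 60/29

left sensor world pos  = (3, 3); dL² = 53
right sensor world pos = (3, 1); dR² = 29
sL = 120/53 = 120/53
sR = 120/29 = 120/29
mL = -1/2·sL + 1·sR = 4620/1537
mR = 0·sL + 1/2·sR = 60/29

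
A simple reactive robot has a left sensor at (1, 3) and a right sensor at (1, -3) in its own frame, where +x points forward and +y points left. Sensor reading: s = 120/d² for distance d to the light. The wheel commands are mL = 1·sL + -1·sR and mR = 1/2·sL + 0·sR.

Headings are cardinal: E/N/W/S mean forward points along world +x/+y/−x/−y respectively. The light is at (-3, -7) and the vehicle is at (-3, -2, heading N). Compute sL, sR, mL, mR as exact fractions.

8/3 8/3 0 4/3

left sensor world pos  = (-6, -1); dL² = 45
right sensor world pos = (0, -1); dR² = 45
sL = 120/45 = 8/3
sR = 120/45 = 8/3
mL = 1·sL + -1·sR = 0
mR = 1/2·sL + 0·sR = 4/3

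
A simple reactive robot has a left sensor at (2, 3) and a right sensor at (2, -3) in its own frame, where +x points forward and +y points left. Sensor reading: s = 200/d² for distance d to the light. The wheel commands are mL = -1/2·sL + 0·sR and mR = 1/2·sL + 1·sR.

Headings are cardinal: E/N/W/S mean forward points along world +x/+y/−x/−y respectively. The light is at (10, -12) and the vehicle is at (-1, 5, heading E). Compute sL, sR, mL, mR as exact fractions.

left sensor world pos  = (1, 8); dL² = 481
right sensor world pos = (1, 2); dR² = 277
sL = 200/481 = 200/481
sR = 200/277 = 200/277
mL = -1/2·sL + 0·sR = -100/481
mR = 1/2·sL + 1·sR = 123900/133237

200/481 200/277 -100/481 123900/133237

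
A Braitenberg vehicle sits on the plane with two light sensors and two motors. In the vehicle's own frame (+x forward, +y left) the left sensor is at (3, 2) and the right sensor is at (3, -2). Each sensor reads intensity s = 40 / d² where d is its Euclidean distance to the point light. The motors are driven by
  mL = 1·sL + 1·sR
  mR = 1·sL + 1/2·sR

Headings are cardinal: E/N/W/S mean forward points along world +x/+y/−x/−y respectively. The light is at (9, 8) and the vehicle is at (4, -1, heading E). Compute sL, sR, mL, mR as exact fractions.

40/53 8/25 1424/1325 1212/1325

left sensor world pos  = (7, 1); dL² = 53
right sensor world pos = (7, -3); dR² = 125
sL = 40/53 = 40/53
sR = 40/125 = 8/25
mL = 1·sL + 1·sR = 1424/1325
mR = 1·sL + 1/2·sR = 1212/1325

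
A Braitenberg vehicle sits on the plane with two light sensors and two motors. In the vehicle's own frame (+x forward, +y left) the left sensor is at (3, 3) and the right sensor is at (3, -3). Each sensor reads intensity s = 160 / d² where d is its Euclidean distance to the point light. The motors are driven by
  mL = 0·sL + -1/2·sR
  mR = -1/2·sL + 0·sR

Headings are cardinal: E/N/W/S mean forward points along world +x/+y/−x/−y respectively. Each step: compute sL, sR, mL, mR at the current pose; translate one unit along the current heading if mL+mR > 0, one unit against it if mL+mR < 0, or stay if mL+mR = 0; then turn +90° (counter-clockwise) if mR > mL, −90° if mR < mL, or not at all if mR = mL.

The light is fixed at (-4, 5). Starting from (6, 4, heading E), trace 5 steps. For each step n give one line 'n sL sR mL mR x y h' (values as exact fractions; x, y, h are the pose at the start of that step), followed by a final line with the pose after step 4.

0 160/173 32/37 -16/37 -80/173 6 4 E
1 1 40/13 -20/13 -1/2 5 4 S
2 160/153 160/153 -80/153 -80/153 5 5 E
3 16/13 16/13 -8/13 -8/13 4 5 E
4 160/109 160/109 -80/109 -80/109 3 5 E
final 2 5 E

n=0: pose=(6,4,E); sL=160/173, sR=32/37; mL=-16/37, mR=-80/173; mL+mR=-5728/6401 → advance -1; mR−mL=-192/6401 → turn -1·90°
n=1: pose=(5,4,S); sL=1, sR=40/13; mL=-20/13, mR=-1/2; mL+mR=-53/26 → advance -1; mR−mL=27/26 → turn +1·90°
n=2: pose=(5,5,E); sL=160/153, sR=160/153; mL=-80/153, mR=-80/153; mL+mR=-160/153 → advance -1; mR−mL=0 → turn +0·90°
n=3: pose=(4,5,E); sL=16/13, sR=16/13; mL=-8/13, mR=-8/13; mL+mR=-16/13 → advance -1; mR−mL=0 → turn +0·90°
n=4: pose=(3,5,E); sL=160/109, sR=160/109; mL=-80/109, mR=-80/109; mL+mR=-160/109 → advance -1; mR−mL=0 → turn +0·90°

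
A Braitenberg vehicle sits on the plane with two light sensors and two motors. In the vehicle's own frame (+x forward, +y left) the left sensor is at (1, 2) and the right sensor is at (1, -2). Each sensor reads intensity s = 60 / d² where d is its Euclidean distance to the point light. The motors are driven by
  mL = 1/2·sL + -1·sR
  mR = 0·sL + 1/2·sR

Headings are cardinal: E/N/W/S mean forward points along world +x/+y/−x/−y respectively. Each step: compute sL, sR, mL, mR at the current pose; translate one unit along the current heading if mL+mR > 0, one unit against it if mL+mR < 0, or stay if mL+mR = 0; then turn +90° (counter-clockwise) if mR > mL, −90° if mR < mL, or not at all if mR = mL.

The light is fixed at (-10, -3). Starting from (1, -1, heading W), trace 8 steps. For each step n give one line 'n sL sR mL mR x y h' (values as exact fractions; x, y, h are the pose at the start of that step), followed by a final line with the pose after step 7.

0 3/5 15/29 -63/290 15/58 1 -1 W
1 12/29 12/13 -270/377 6/13 0 -1 S
2 30/73 30/61 -1275/4453 15/61 0 0 E
3 12/13 60/137 42/1781 30/137 -1 0 N
4 15/17 3/5 -27/170 3/10 -1 1 W
5 60/109 4/3 -346/327 2/3 -2 1 S
6 6/13 2/3 -17/39 1/3 -2 2 E
7 60/61 20/39 -50/2379 10/39 -3 2 N
final -3 3 W

n=0: pose=(1,-1,W); sL=3/5, sR=15/29; mL=-63/290, mR=15/58; mL+mR=6/145 → advance +1; mR−mL=69/145 → turn +1·90°
n=1: pose=(0,-1,S); sL=12/29, sR=12/13; mL=-270/377, mR=6/13; mL+mR=-96/377 → advance -1; mR−mL=444/377 → turn +1·90°
n=2: pose=(0,0,E); sL=30/73, sR=30/61; mL=-1275/4453, mR=15/61; mL+mR=-180/4453 → advance -1; mR−mL=2370/4453 → turn +1·90°
n=3: pose=(-1,0,N); sL=12/13, sR=60/137; mL=42/1781, mR=30/137; mL+mR=432/1781 → advance +1; mR−mL=348/1781 → turn +1·90°
n=4: pose=(-1,1,W); sL=15/17, sR=3/5; mL=-27/170, mR=3/10; mL+mR=12/85 → advance +1; mR−mL=39/85 → turn +1·90°
n=5: pose=(-2,1,S); sL=60/109, sR=4/3; mL=-346/327, mR=2/3; mL+mR=-128/327 → advance -1; mR−mL=188/109 → turn +1·90°
n=6: pose=(-2,2,E); sL=6/13, sR=2/3; mL=-17/39, mR=1/3; mL+mR=-4/39 → advance -1; mR−mL=10/13 → turn +1·90°
n=7: pose=(-3,2,N); sL=60/61, sR=20/39; mL=-50/2379, mR=10/39; mL+mR=560/2379 → advance +1; mR−mL=220/793 → turn +1·90°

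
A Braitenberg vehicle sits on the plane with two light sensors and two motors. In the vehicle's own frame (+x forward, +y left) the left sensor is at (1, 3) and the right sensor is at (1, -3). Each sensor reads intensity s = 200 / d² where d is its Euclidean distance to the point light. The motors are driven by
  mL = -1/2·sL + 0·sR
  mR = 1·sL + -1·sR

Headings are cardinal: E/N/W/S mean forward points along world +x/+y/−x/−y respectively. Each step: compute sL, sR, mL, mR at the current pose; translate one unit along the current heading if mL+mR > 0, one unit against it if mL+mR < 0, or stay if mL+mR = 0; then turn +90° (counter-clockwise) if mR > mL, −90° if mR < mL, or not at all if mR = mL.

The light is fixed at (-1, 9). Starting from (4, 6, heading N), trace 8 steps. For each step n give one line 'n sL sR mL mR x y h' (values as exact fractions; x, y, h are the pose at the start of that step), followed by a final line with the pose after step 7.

0 25 50/17 -25/2 375/17 4 6 N
1 200/41 200/17 -100/41 -4800/697 4 7 W
2 20 100/41 -10 720/41 5 7 N
3 200/41 200/29 -100/41 -2400/1189 5 8 W
4 25/13 10 -25/26 -105/13 6 8 S
5 40/9 40/9 -20/9 0 6 9 W
6 100/61 100/13 -50/61 -4800/793 7 9 S
7 200/53 40/13 -100/53 480/689 7 10 W
final 8 10 S

n=0: pose=(4,6,N); sL=25, sR=50/17; mL=-25/2, mR=375/17; mL+mR=325/34 → advance +1; mR−mL=1175/34 → turn +1·90°
n=1: pose=(4,7,W); sL=200/41, sR=200/17; mL=-100/41, mR=-4800/697; mL+mR=-6500/697 → advance -1; mR−mL=-3100/697 → turn -1·90°
n=2: pose=(5,7,N); sL=20, sR=100/41; mL=-10, mR=720/41; mL+mR=310/41 → advance +1; mR−mL=1130/41 → turn +1·90°
n=3: pose=(5,8,W); sL=200/41, sR=200/29; mL=-100/41, mR=-2400/1189; mL+mR=-5300/1189 → advance -1; mR−mL=500/1189 → turn +1·90°
n=4: pose=(6,8,S); sL=25/13, sR=10; mL=-25/26, mR=-105/13; mL+mR=-235/26 → advance -1; mR−mL=-185/26 → turn -1·90°
n=5: pose=(6,9,W); sL=40/9, sR=40/9; mL=-20/9, mR=0; mL+mR=-20/9 → advance -1; mR−mL=20/9 → turn +1·90°
n=6: pose=(7,9,S); sL=100/61, sR=100/13; mL=-50/61, mR=-4800/793; mL+mR=-5450/793 → advance -1; mR−mL=-4150/793 → turn -1·90°
n=7: pose=(7,10,W); sL=200/53, sR=40/13; mL=-100/53, mR=480/689; mL+mR=-820/689 → advance -1; mR−mL=1780/689 → turn +1·90°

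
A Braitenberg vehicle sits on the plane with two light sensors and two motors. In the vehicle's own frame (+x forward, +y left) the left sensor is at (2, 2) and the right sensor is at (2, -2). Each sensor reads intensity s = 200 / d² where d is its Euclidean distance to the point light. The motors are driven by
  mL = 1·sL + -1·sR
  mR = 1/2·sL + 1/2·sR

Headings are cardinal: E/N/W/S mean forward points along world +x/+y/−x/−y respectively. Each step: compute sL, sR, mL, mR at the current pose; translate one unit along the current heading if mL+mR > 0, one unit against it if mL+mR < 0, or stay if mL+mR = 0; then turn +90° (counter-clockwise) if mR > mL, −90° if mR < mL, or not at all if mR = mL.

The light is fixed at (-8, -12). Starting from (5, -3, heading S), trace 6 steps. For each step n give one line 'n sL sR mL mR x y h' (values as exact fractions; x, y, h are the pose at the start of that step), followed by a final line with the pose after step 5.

0 100/137 20/17 -1040/2329 2220/2329 5 -3 S
1 8/13 200/261 -512/3393 2344/3393 5 -4 E
2 50/61 50/89 1400/5429 3750/5429 6 -4 N
3 200/193 40/53 2880/10229 9160/10229 6 -3 W
4 100/137 20/17 -1040/2329 2220/2329 5 -3 S
5 8/13 200/261 -512/3393 2344/3393 5 -4 E
final 6 -4 N

n=0: pose=(5,-3,S); sL=100/137, sR=20/17; mL=-1040/2329, mR=2220/2329; mL+mR=1180/2329 → advance +1; mR−mL=3260/2329 → turn +1·90°
n=1: pose=(5,-4,E); sL=8/13, sR=200/261; mL=-512/3393, mR=2344/3393; mL+mR=1832/3393 → advance +1; mR−mL=952/1131 → turn +1·90°
n=2: pose=(6,-4,N); sL=50/61, sR=50/89; mL=1400/5429, mR=3750/5429; mL+mR=5150/5429 → advance +1; mR−mL=2350/5429 → turn +1·90°
n=3: pose=(6,-3,W); sL=200/193, sR=40/53; mL=2880/10229, mR=9160/10229; mL+mR=12040/10229 → advance +1; mR−mL=6280/10229 → turn +1·90°
n=4: pose=(5,-3,S); sL=100/137, sR=20/17; mL=-1040/2329, mR=2220/2329; mL+mR=1180/2329 → advance +1; mR−mL=3260/2329 → turn +1·90°
n=5: pose=(5,-4,E); sL=8/13, sR=200/261; mL=-512/3393, mR=2344/3393; mL+mR=1832/3393 → advance +1; mR−mL=952/1131 → turn +1·90°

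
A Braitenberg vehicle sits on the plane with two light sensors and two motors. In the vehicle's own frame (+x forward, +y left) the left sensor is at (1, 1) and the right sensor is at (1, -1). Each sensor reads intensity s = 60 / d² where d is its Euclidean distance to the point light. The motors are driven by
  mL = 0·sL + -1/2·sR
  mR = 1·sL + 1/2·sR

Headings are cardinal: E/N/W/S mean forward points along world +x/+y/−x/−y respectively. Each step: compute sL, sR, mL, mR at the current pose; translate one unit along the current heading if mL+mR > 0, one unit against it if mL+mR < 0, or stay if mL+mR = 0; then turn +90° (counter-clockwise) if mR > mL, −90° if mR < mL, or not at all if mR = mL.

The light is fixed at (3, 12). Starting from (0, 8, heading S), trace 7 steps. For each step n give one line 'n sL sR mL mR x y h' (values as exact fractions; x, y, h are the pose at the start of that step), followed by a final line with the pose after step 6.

n=0: pose=(0,8,S); sL=60/29, sR=60/41; mL=-30/41, mR=3330/1189; mL+mR=60/29 → advance +1; mR−mL=4200/1189 → turn +1·90°
n=1: pose=(0,7,E); sL=3, sR=3/2; mL=-3/4, mR=15/4; mL+mR=3 → advance +1; mR−mL=9/2 → turn +1·90°
n=2: pose=(1,7,N); sL=12/5, sR=60/17; mL=-30/17, mR=354/85; mL+mR=12/5 → advance +1; mR−mL=504/85 → turn +1·90°
n=3: pose=(1,8,W); sL=30/17, sR=10/3; mL=-5/3, mR=175/51; mL+mR=30/17 → advance +1; mR−mL=260/51 → turn +1·90°
n=4: pose=(0,8,S); sL=60/29, sR=60/41; mL=-30/41, mR=3330/1189; mL+mR=60/29 → advance +1; mR−mL=4200/1189 → turn +1·90°
n=5: pose=(0,7,E); sL=3, sR=3/2; mL=-3/4, mR=15/4; mL+mR=3 → advance +1; mR−mL=9/2 → turn +1·90°
n=6: pose=(1,7,N); sL=12/5, sR=60/17; mL=-30/17, mR=354/85; mL+mR=12/5 → advance +1; mR−mL=504/85 → turn +1·90°

0 60/29 60/41 -30/41 3330/1189 0 8 S
1 3 3/2 -3/4 15/4 0 7 E
2 12/5 60/17 -30/17 354/85 1 7 N
3 30/17 10/3 -5/3 175/51 1 8 W
4 60/29 60/41 -30/41 3330/1189 0 8 S
5 3 3/2 -3/4 15/4 0 7 E
6 12/5 60/17 -30/17 354/85 1 7 N
final 1 8 W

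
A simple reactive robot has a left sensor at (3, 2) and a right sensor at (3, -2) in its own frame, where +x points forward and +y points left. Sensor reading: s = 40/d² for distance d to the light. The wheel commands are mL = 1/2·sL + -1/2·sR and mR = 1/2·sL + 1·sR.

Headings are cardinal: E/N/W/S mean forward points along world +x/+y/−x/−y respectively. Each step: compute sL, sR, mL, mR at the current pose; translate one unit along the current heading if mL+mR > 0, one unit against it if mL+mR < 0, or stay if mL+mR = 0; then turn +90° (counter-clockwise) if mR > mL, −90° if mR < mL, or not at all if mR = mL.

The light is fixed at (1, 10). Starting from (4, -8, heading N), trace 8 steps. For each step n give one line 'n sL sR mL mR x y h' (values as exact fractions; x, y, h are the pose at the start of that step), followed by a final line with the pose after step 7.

0 20/113 4/25 24/2825 702/2825 4 -8 N
1 40/361 8/45 -544/16245 3788/16245 4 -7 W
2 5/52 1/10 -1/520 77/520 3 -7 S
3 40/281 8/85 576/23885 3948/23885 3 -8 E
4 20/113 4/25 24/2825 702/2825 4 -8 N
5 40/361 8/45 -544/16245 3788/16245 4 -7 W
6 5/52 1/10 -1/520 77/520 3 -7 S
7 40/281 8/85 576/23885 3948/23885 3 -8 E
final 4 -8 N

n=0: pose=(4,-8,N); sL=20/113, sR=4/25; mL=24/2825, mR=702/2825; mL+mR=726/2825 → advance +1; mR−mL=6/25 → turn +1·90°
n=1: pose=(4,-7,W); sL=40/361, sR=8/45; mL=-544/16245, mR=3788/16245; mL+mR=3244/16245 → advance +1; mR−mL=4/15 → turn +1·90°
n=2: pose=(3,-7,S); sL=5/52, sR=1/10; mL=-1/520, mR=77/520; mL+mR=19/130 → advance +1; mR−mL=3/20 → turn +1·90°
n=3: pose=(3,-8,E); sL=40/281, sR=8/85; mL=576/23885, mR=3948/23885; mL+mR=4524/23885 → advance +1; mR−mL=12/85 → turn +1·90°
n=4: pose=(4,-8,N); sL=20/113, sR=4/25; mL=24/2825, mR=702/2825; mL+mR=726/2825 → advance +1; mR−mL=6/25 → turn +1·90°
n=5: pose=(4,-7,W); sL=40/361, sR=8/45; mL=-544/16245, mR=3788/16245; mL+mR=3244/16245 → advance +1; mR−mL=4/15 → turn +1·90°
n=6: pose=(3,-7,S); sL=5/52, sR=1/10; mL=-1/520, mR=77/520; mL+mR=19/130 → advance +1; mR−mL=3/20 → turn +1·90°
n=7: pose=(3,-8,E); sL=40/281, sR=8/85; mL=576/23885, mR=3948/23885; mL+mR=4524/23885 → advance +1; mR−mL=12/85 → turn +1·90°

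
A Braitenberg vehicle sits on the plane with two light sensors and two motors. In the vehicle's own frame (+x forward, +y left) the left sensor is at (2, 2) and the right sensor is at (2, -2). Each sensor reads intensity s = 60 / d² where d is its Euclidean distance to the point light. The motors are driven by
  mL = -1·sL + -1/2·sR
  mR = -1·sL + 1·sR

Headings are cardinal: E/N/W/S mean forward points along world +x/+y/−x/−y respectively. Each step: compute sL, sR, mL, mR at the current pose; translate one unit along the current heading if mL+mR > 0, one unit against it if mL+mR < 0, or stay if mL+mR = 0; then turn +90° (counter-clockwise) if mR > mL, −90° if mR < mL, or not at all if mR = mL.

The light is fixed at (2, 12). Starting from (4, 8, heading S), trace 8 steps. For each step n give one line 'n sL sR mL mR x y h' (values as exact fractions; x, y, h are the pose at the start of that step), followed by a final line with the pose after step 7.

0 15/13 5/3 -155/78 20/39 4 8 S
1 60/17 60/41 -2970/697 -1440/697 4 9 E
2 30 6 -33 -24 3 9 N
3 60/37 12 -282/37 384/37 3 8 W
4 3/2 3/2 -9/4 0 2 8 S
5 12 60/29 -378/29 -288/29 2 9 E
6 6 30 -21 24 1 9 N
7 12/5 20/3 -86/15 64/15 1 10 W
final 2 10 S

n=0: pose=(4,8,S); sL=15/13, sR=5/3; mL=-155/78, mR=20/39; mL+mR=-115/78 → advance -1; mR−mL=5/2 → turn +1·90°
n=1: pose=(4,9,E); sL=60/17, sR=60/41; mL=-2970/697, mR=-1440/697; mL+mR=-4410/697 → advance -1; mR−mL=90/41 → turn +1·90°
n=2: pose=(3,9,N); sL=30, sR=6; mL=-33, mR=-24; mL+mR=-57 → advance -1; mR−mL=9 → turn +1·90°
n=3: pose=(3,8,W); sL=60/37, sR=12; mL=-282/37, mR=384/37; mL+mR=102/37 → advance +1; mR−mL=18 → turn +1·90°
n=4: pose=(2,8,S); sL=3/2, sR=3/2; mL=-9/4, mR=0; mL+mR=-9/4 → advance -1; mR−mL=9/4 → turn +1·90°
n=5: pose=(2,9,E); sL=12, sR=60/29; mL=-378/29, mR=-288/29; mL+mR=-666/29 → advance -1; mR−mL=90/29 → turn +1·90°
n=6: pose=(1,9,N); sL=6, sR=30; mL=-21, mR=24; mL+mR=3 → advance +1; mR−mL=45 → turn +1·90°
n=7: pose=(1,10,W); sL=12/5, sR=20/3; mL=-86/15, mR=64/15; mL+mR=-22/15 → advance -1; mR−mL=10 → turn +1·90°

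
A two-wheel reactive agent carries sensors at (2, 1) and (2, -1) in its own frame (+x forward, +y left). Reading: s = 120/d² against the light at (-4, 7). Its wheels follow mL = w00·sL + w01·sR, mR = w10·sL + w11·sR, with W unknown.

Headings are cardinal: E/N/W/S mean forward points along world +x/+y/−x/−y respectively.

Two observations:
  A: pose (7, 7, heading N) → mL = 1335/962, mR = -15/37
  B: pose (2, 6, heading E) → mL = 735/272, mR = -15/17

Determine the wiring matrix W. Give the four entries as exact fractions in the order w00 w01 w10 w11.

1/2 1 0 -1/2

obs A: pose=(7,7,N) → sL=15/13, sR=30/37, mL=1335/962, mR=-15/37
obs B: pose=(2,6,E) → sL=15/8, sR=30/17, mL=735/272, mR=-15/17
sensor matrix S = [[15/13, 30/37], [15/8, 30/17]]; det S = 16875/32708
solve [mL_A; mL_B] = S·[w00; w01] and [mR_A; mR_B] = S·[w10; w11]:
  w00 = 1/2, w01 = 1, w10 = 0, w11 = -1/2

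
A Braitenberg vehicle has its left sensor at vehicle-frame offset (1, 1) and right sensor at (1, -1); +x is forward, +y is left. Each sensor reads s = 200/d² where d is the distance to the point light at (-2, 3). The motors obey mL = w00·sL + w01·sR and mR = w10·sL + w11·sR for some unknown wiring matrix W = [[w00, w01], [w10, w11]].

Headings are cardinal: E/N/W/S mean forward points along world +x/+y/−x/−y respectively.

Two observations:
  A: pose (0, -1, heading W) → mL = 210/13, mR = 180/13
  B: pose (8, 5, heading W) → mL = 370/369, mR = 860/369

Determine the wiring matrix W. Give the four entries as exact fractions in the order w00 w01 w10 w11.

obs A: pose=(0,-1,W) → sL=100/13, sR=20, mL=210/13, mR=180/13
obs B: pose=(8,5,W) → sL=100/41, sR=20/9, mL=370/369, mR=860/369
sensor matrix S = [[100/13, 20], [100/41, 20/9]]; det S = -152000/4797
solve [mL_A; mL_B] = S·[w00; w01] and [mR_A; mR_B] = S·[w10; w11]:
  w00 = -1/2, w01 = 1, w10 = 1/2, w11 = 1/2

-1/2 1 1/2 1/2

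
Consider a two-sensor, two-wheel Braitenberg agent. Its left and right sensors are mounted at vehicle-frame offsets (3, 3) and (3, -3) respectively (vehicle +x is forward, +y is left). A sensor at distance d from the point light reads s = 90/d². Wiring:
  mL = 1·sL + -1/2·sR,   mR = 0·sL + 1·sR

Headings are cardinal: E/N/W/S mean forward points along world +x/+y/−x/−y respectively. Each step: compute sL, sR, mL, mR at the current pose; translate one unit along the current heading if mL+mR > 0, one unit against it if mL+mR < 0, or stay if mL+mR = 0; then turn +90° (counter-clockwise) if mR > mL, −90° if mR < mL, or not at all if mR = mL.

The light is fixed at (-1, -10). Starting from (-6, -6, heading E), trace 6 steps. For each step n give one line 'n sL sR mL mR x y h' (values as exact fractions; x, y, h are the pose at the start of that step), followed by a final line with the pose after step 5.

0 90/53 18 -387/53 18 -6 -6 E
1 45/49 9/5 9/490 9/5 -5 -6 N
2 90/53 90/113 7785/5989 90/113 -5 -5 W
3 45/64 45/34 45/1088 45/34 -6 -5 N
4 90/73 18/29 1953/2117 18/29 -6 -4 W
5 5/9 1 1/18 1 -7 -4 N
final -7 -3 W

n=0: pose=(-6,-6,E); sL=90/53, sR=18; mL=-387/53, mR=18; mL+mR=567/53 → advance +1; mR−mL=1341/53 → turn +1·90°
n=1: pose=(-5,-6,N); sL=45/49, sR=9/5; mL=9/490, mR=9/5; mL+mR=891/490 → advance +1; mR−mL=873/490 → turn +1·90°
n=2: pose=(-5,-5,W); sL=90/53, sR=90/113; mL=7785/5989, mR=90/113; mL+mR=12555/5989 → advance +1; mR−mL=-3015/5989 → turn -1·90°
n=3: pose=(-6,-5,N); sL=45/64, sR=45/34; mL=45/1088, mR=45/34; mL+mR=1485/1088 → advance +1; mR−mL=1395/1088 → turn +1·90°
n=4: pose=(-6,-4,W); sL=90/73, sR=18/29; mL=1953/2117, mR=18/29; mL+mR=3267/2117 → advance +1; mR−mL=-639/2117 → turn -1·90°
n=5: pose=(-7,-4,N); sL=5/9, sR=1; mL=1/18, mR=1; mL+mR=19/18 → advance +1; mR−mL=17/18 → turn +1·90°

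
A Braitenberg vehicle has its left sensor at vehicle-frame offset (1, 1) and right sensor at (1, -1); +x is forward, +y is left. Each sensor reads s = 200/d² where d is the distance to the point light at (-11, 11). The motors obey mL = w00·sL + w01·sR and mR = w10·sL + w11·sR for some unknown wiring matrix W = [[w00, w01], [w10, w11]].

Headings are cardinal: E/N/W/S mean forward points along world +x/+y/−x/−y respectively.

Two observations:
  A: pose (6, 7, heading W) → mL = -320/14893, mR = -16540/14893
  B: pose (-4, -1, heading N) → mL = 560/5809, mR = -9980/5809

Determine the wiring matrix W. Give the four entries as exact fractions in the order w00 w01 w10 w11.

1/2 -1/2 -1/2 -1

obs A: pose=(6,7,W) → sL=200/281, sR=40/53, mL=-320/14893, mR=-16540/14893
obs B: pose=(-4,-1,N) → sL=200/157, sR=40/37, mL=560/5809, mR=-9980/5809
sensor matrix S = [[200/281, 40/53], [200/157, 40/37]]; det S = -16608000/86513437
solve [mL_A; mL_B] = S·[w00; w01] and [mR_A; mR_B] = S·[w10; w11]:
  w00 = 1/2, w01 = -1/2, w10 = -1/2, w11 = -1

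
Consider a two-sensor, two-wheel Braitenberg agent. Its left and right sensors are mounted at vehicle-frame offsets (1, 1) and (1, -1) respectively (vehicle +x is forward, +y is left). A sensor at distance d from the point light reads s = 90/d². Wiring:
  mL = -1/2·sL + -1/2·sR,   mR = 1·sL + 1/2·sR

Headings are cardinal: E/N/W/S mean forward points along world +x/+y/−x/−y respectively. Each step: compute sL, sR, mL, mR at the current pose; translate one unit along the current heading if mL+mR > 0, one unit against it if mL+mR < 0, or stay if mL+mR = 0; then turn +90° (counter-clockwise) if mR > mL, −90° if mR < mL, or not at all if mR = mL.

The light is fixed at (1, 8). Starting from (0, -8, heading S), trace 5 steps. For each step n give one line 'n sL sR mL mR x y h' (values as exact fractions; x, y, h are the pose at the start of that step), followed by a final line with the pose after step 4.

n=0: pose=(0,-8,S); sL=90/289, sR=90/293; mL=-26190/84677, mR=39375/84677; mL+mR=45/289 → advance +1; mR−mL=65565/84677 → turn +1·90°
n=1: pose=(0,-9,E); sL=45/128, sR=5/18; mL=-725/2304, mR=565/1152; mL+mR=45/256 → advance +1; mR−mL=1855/2304 → turn +1·90°
n=2: pose=(1,-9,N); sL=90/257, sR=90/257; mL=-90/257, mR=135/257; mL+mR=45/257 → advance +1; mR−mL=225/257 → turn +1·90°
n=3: pose=(1,-8,W); sL=9/29, sR=45/113; mL=-1161/3277, mR=3339/6554; mL+mR=9/58 → advance +1; mR−mL=5661/6554 → turn +1·90°
n=4: pose=(0,-8,S); sL=90/289, sR=90/293; mL=-26190/84677, mR=39375/84677; mL+mR=45/289 → advance +1; mR−mL=65565/84677 → turn +1·90°

0 90/289 90/293 -26190/84677 39375/84677 0 -8 S
1 45/128 5/18 -725/2304 565/1152 0 -9 E
2 90/257 90/257 -90/257 135/257 1 -9 N
3 9/29 45/113 -1161/3277 3339/6554 1 -8 W
4 90/289 90/293 -26190/84677 39375/84677 0 -8 S
final 0 -9 E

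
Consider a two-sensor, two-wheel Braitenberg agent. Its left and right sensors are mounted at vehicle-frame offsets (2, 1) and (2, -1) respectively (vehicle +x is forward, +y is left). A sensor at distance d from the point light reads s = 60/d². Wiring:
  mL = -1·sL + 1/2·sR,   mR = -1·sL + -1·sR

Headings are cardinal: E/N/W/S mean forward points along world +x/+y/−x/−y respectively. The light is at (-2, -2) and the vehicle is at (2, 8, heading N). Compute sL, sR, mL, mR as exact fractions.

20/51 60/169 -1850/8619 -6440/8619

left sensor world pos  = (1, 10); dL² = 153
right sensor world pos = (3, 10); dR² = 169
sL = 60/153 = 20/51
sR = 60/169 = 60/169
mL = -1·sL + 1/2·sR = -1850/8619
mR = -1·sL + -1·sR = -6440/8619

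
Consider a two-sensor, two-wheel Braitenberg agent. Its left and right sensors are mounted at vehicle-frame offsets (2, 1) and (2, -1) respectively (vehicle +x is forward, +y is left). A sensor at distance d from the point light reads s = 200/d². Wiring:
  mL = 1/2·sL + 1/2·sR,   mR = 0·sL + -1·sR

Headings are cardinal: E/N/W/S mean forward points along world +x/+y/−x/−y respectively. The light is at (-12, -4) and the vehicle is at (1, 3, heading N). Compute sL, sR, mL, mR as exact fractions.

8/9 200/277 2008/2493 -200/277

left sensor world pos  = (0, 5); dL² = 225
right sensor world pos = (2, 5); dR² = 277
sL = 200/225 = 8/9
sR = 200/277 = 200/277
mL = 1/2·sL + 1/2·sR = 2008/2493
mR = 0·sL + -1·sR = -200/277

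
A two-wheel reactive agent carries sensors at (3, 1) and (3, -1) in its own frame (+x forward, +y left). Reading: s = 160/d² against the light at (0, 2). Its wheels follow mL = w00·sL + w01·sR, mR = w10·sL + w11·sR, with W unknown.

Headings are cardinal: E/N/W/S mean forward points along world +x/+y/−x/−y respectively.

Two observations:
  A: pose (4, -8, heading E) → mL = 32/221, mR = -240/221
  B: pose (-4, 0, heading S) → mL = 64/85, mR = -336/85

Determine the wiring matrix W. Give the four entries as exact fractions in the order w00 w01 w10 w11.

1/2 -1/2 -1/2 -1/2

obs A: pose=(4,-8,E) → sL=16/13, sR=16/17, mL=32/221, mR=-240/221
obs B: pose=(-4,0,S) → sL=80/17, sR=16/5, mL=64/85, mR=-336/85
sensor matrix S = [[16/13, 16/17], [80/17, 16/5]]; det S = -9216/18785
solve [mL_A; mL_B] = S·[w00; w01] and [mR_A; mR_B] = S·[w10; w11]:
  w00 = 1/2, w01 = -1/2, w10 = -1/2, w11 = -1/2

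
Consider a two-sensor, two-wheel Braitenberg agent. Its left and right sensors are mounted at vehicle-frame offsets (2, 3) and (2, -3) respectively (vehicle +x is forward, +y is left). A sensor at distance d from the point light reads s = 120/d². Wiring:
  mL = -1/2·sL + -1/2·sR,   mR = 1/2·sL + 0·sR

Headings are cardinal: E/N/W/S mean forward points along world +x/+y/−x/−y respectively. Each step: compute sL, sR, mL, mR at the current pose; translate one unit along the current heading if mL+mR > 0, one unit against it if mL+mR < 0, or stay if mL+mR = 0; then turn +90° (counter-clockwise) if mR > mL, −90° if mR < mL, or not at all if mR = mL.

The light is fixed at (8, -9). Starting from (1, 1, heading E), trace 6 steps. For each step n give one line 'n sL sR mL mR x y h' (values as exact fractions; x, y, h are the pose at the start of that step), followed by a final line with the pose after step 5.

0 60/97 60/37 -4020/3589 30/97 1 1 E
1 24/53 120/169 -5208/8957 12/53 0 1 N
2 15/17 30/61 -1425/2074 15/34 0 0 W
3 24/13 120/149 -2568/1937 12/13 1 0 S
4 60/97 60/37 -4020/3589 30/97 1 1 E
5 24/53 120/169 -5208/8957 12/53 0 1 N
final 0 0 W

n=0: pose=(1,1,E); sL=60/97, sR=60/37; mL=-4020/3589, mR=30/97; mL+mR=-30/37 → advance -1; mR−mL=5130/3589 → turn +1·90°
n=1: pose=(0,1,N); sL=24/53, sR=120/169; mL=-5208/8957, mR=12/53; mL+mR=-60/169 → advance -1; mR−mL=7236/8957 → turn +1·90°
n=2: pose=(0,0,W); sL=15/17, sR=30/61; mL=-1425/2074, mR=15/34; mL+mR=-15/61 → advance -1; mR−mL=1170/1037 → turn +1·90°
n=3: pose=(1,0,S); sL=24/13, sR=120/149; mL=-2568/1937, mR=12/13; mL+mR=-60/149 → advance -1; mR−mL=4356/1937 → turn +1·90°
n=4: pose=(1,1,E); sL=60/97, sR=60/37; mL=-4020/3589, mR=30/97; mL+mR=-30/37 → advance -1; mR−mL=5130/3589 → turn +1·90°
n=5: pose=(0,1,N); sL=24/53, sR=120/169; mL=-5208/8957, mR=12/53; mL+mR=-60/169 → advance -1; mR−mL=7236/8957 → turn +1·90°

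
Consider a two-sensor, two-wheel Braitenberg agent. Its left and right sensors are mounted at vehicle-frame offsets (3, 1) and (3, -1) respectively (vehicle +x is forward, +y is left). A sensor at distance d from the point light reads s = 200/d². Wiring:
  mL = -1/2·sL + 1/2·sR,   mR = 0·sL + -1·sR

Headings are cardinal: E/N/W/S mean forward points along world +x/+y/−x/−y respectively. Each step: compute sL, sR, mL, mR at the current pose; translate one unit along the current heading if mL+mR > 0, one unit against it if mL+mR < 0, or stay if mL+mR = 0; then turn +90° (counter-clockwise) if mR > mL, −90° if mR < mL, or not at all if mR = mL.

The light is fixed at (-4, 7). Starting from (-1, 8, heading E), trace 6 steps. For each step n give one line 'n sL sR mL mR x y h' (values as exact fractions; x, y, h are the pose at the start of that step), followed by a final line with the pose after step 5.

n=0: pose=(-1,8,E); sL=5, sR=50/9; mL=5/18, mR=-50/9; mL+mR=-95/18 → advance -1; mR−mL=-35/6 → turn -1·90°
n=1: pose=(-2,8,S); sL=200/13, sR=40; mL=160/13, mR=-40; mL+mR=-360/13 → advance -1; mR−mL=-680/13 → turn -1·90°
n=2: pose=(-2,9,W); sL=100, sR=20; mL=-40, mR=-20; mL+mR=-60 → advance -1; mR−mL=20 → turn +1·90°
n=3: pose=(-1,9,S); sL=200/17, sR=40; mL=240/17, mR=-40; mL+mR=-440/17 → advance -1; mR−mL=-920/17 → turn -1·90°
n=4: pose=(-1,10,W); sL=50, sR=25/2; mL=-75/4, mR=-25/2; mL+mR=-125/4 → advance -1; mR−mL=25/4 → turn +1·90°
n=5: pose=(0,10,S); sL=8, sR=200/9; mL=64/9, mR=-200/9; mL+mR=-136/9 → advance -1; mR−mL=-88/3 → turn -1·90°

0 5 50/9 5/18 -50/9 -1 8 E
1 200/13 40 160/13 -40 -2 8 S
2 100 20 -40 -20 -2 9 W
3 200/17 40 240/17 -40 -1 9 S
4 50 25/2 -75/4 -25/2 -1 10 W
5 8 200/9 64/9 -200/9 0 10 S
final 0 11 W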